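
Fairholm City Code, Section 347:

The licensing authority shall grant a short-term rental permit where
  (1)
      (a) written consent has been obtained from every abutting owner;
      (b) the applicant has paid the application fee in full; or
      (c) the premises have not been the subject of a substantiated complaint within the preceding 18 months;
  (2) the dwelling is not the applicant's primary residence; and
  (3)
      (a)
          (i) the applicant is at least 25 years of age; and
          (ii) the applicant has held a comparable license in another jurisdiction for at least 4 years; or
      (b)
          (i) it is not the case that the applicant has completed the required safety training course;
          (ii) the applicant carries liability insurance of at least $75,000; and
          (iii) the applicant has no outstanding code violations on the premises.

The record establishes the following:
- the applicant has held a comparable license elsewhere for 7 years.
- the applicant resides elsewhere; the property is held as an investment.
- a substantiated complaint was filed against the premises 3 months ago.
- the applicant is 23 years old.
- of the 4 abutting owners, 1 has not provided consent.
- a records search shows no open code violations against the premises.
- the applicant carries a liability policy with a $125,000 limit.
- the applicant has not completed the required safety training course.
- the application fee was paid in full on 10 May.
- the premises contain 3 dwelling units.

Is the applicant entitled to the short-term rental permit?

(a) all abutters consent — fails.
(b) fee paid — met.
(c) no complaint in 18 mo. — fails.
(1): F OR T OR F → true.
(2) not (primary residence) — holds.
(i) age ≥ 25 — fails.
(ii) prior license ≥ 4 yr — satisfied.
So (a) is not satisfied (F AND T).
(i) not (safety training) — satisfied.
(ii) insurance ≥ $75,000 — satisfied.
(iii) no code violations — holds.
(b): T AND T AND T → true.
So (3) is satisfied (F OR T).
So Overall is satisfied (T AND T AND T).

Yes — granted.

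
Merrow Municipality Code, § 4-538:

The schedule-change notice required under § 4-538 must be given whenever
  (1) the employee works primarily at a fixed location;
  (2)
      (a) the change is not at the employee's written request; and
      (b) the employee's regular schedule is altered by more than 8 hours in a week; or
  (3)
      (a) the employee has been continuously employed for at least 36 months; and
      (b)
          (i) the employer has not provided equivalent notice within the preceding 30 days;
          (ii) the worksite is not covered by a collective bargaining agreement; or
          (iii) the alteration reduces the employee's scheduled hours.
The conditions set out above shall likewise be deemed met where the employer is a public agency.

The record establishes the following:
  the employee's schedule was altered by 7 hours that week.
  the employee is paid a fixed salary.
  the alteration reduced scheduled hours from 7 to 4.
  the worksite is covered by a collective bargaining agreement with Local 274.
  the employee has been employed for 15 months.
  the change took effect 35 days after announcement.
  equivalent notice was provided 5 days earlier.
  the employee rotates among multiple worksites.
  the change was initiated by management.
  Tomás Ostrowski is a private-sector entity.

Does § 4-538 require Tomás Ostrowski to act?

No — not required.

(1) fixed location — not satisfied.
(a) not employee-requested — satisfied.
(b) schedule shift > 8h — not met.
(2): T AND F → false.
(a) tenure ≥ 36 mo. — fails.
(i) no recent notice — not satisfied.
(ii) no CBA — not satisfied.
(iii) hours reduced — met.
So (b) is satisfied (F OR F OR T).
So (3) is not satisfied (F AND T).
So Overall is not satisfied (F OR F OR F).
Exception (public agency) — not satisfied.
Result: main false OR exception false → false.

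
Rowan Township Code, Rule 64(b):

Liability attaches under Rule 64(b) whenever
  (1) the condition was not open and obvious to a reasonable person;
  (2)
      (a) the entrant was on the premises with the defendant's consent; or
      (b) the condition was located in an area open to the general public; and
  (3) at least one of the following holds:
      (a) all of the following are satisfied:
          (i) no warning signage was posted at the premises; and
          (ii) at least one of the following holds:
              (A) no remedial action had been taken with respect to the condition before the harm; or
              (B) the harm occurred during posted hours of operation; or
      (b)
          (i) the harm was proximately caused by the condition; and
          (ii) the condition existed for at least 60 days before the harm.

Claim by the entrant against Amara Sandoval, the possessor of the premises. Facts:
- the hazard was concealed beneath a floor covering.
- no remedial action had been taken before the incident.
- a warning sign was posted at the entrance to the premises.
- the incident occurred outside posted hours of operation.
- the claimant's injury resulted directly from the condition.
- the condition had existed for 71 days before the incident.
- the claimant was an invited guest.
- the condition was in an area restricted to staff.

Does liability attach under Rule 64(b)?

(1) not open/obvious — holds.
(a) consent to enter — holds.
(b) public area — not met.
(2) = T OR F = true.
(i) no signage posted — not satisfied.
(A) no remedial action — holds.
(B) during posted hours — fails.
(ii) = T OR F = true.
(a): F AND T → false.
(i) proximate cause — holds.
(ii) condition ≥60 days old — holds.
So (b) is satisfied (T AND T).
So (3) is satisfied (F OR T).
So Overall is satisfied (T AND T AND T).

Yes — liable.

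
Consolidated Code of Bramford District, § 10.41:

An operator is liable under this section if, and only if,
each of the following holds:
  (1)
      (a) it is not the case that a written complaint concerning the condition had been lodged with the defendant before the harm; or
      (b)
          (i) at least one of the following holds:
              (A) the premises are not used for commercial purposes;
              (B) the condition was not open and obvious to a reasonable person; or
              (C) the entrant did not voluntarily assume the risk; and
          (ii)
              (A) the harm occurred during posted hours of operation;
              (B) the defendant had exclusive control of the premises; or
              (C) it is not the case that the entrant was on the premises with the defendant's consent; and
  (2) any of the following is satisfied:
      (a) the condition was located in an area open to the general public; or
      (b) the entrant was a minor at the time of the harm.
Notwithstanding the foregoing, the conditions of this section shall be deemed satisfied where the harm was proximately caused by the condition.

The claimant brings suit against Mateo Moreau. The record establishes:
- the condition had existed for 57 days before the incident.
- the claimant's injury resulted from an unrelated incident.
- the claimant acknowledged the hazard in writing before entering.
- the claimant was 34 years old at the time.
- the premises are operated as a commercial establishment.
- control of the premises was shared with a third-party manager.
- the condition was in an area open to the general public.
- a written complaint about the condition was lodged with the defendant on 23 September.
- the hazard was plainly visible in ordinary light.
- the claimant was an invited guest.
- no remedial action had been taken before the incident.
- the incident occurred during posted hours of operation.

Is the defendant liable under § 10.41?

No — not liable.

(a) not (complaint lodged) — fails.
(A) not (commercial use) — not satisfied.
(B) not open/obvious — not met.
(C) no assumed risk — not satisfied.
(i) = F OR F OR F = false.
(A) during posted hours — holds.
(B) exclusive control — not met.
(C) not (consent to enter) — fails.
(ii): T OR F OR F → true.
(b): F AND T → false.
(1) = F OR F = false.
(a) public area — met.
(b) entrant a minor — fails.
(2) = T OR F = true.
Overall = F AND T = false.
Exception (proximate cause) — not satisfied.
Result: main false OR exception false → false.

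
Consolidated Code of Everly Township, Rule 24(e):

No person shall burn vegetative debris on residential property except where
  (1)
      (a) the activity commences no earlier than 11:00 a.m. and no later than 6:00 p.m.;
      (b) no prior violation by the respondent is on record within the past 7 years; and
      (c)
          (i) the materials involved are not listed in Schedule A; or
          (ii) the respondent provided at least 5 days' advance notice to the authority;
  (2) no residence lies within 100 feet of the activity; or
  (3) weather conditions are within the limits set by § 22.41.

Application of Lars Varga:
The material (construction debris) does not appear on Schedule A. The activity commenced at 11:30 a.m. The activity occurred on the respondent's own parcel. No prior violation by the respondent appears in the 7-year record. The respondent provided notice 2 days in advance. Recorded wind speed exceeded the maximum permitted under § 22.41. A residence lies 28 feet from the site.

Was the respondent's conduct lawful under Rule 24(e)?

Yes — lawful.

(a) start within hours — satisfied.
(b) no prior violation — met.
(i) not (Schedule A material) — satisfied.
(ii) ≥5 days' notice — not satisfied.
(c) = T OR F = true.
(1): T AND T AND T → true.
(2) no residence in 100 ft — not met.
(3) weather ok — fails.
Overall = T OR F OR F = true.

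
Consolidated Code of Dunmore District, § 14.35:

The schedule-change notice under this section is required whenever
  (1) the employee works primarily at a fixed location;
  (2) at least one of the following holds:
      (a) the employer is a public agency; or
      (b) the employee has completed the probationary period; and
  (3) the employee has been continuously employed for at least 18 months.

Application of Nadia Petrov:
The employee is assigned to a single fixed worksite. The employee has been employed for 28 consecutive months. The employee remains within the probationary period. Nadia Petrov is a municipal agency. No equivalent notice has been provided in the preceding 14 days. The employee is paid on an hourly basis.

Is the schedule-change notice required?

(1) fixed location — satisfied.
(a) public agency — satisfied.
(b) past probation — not satisfied.
(2) = T OR F = true.
(3) tenure ≥ 18 mo. — holds.
So Overall is satisfied (T AND T AND T).

Yes — required.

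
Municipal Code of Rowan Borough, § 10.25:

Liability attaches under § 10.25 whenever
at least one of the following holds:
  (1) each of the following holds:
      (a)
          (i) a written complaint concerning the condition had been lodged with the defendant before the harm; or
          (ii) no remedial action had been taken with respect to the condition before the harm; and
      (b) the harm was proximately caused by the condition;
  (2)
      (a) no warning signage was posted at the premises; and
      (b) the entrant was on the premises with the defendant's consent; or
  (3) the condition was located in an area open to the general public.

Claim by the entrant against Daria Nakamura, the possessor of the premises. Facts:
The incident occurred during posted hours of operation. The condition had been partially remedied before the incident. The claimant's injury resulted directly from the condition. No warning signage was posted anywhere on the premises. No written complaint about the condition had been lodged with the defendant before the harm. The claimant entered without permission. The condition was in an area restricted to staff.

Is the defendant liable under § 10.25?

No — not liable.

(i) complaint lodged — not satisfied.
(ii) no remedial action — fails.
So (a) is not satisfied (F OR F).
(b) proximate cause — holds.
(1) = F AND T = false.
(a) no signage posted — satisfied.
(b) consent to enter — not satisfied.
So (2) is not satisfied (T AND F).
(3) public area — fails.
Overall = F OR F OR F = false.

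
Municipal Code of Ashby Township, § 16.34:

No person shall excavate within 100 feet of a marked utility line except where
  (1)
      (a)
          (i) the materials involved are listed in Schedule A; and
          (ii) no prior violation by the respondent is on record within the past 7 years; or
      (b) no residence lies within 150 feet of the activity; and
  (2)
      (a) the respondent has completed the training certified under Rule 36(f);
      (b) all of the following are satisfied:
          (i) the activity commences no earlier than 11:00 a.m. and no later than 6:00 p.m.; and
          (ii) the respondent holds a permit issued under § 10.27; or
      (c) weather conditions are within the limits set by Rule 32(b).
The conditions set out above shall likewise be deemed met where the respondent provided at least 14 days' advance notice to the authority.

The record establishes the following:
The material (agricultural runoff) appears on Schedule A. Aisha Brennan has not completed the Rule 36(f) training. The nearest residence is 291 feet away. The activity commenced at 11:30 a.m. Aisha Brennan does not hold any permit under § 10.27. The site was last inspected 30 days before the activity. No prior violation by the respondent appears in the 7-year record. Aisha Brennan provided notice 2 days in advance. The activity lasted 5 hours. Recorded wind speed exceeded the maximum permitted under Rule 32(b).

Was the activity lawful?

No — unlawful.

(i) Schedule A material — holds.
(ii) no prior violation — met.
(a) = T AND T = true.
(b) no residence in 150 ft — holds.
(1) = T OR T = true.
(a) training certified — fails.
(i) start within hours — met.
(ii) holds permit — not met.
So (b) is not satisfied (T AND F).
(c) weather ok — fails.
(2): F OR F OR F → false.
Overall: T AND F → false.
Exception (≥14 days' notice) — not satisfied.
Result: main false OR exception false → false.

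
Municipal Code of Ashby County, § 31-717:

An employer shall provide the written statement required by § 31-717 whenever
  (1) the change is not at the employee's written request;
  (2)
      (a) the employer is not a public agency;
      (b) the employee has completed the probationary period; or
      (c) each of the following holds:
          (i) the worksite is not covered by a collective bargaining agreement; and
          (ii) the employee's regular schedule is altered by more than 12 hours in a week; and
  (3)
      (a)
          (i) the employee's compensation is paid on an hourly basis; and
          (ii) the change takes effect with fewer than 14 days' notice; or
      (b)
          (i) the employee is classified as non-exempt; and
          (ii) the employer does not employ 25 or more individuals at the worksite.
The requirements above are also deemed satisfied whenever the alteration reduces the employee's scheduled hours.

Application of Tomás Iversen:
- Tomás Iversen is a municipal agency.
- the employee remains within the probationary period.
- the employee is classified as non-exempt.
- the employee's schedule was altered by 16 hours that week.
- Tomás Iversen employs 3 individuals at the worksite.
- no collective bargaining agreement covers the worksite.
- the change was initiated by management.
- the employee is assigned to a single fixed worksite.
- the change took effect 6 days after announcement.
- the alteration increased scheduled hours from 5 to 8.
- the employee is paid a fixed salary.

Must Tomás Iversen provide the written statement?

(1) not employee-requested — holds.
(a) not (public agency) — fails.
(b) past probation — not satisfied.
(i) no CBA — holds.
(ii) schedule shift > 12h — met.
(c): T AND T → true.
So (2) is satisfied (F OR F OR T).
(i) hourly-paid — fails.
(ii) < 14 days' notice — holds.
(a) = F AND T = false.
(i) non-exempt — holds.
(ii) not (≥ 25 at site) — holds.
So (b) is satisfied (T AND T).
So (3) is satisfied (F OR T).
So Overall is satisfied (T AND T AND T).
Exception (hours reduced) — not satisfied.
Result: main true OR exception false → true.

Yes — required.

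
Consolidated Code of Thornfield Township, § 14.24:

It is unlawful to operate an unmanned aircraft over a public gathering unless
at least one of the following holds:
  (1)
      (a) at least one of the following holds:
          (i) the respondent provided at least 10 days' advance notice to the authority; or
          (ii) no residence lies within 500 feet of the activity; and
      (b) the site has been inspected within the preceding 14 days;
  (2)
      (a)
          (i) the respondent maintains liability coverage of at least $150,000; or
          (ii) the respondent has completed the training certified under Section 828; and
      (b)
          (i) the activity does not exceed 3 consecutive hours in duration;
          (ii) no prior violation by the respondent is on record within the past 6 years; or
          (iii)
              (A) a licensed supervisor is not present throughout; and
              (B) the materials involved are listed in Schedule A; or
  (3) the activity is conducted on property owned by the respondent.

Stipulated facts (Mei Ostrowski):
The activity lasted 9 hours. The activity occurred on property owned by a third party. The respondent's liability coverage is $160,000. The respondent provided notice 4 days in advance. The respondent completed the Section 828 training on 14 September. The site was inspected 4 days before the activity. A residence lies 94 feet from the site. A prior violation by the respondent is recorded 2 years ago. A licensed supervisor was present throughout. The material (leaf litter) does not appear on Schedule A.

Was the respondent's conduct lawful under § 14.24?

No — unlawful.

(i) ≥10 days' notice — not met.
(ii) no residence in 500 ft — fails.
(a): F OR F → false.
(b) site inspected — met.
So (1) is not satisfied (F AND T).
(i) coverage ≥ $150,000 — satisfied.
(ii) training certified — satisfied.
(a): T OR T → true.
(i) ≤ 3 hrs duration — not satisfied.
(ii) no prior violation — not satisfied.
(A) not (supervisor present) — not met.
(B) Schedule A material — not satisfied.
So (iii) is not satisfied (F AND F).
(b): F OR F OR F → false.
So (2) is not satisfied (T AND F).
(3) own property — fails.
Overall = F OR F OR F = false.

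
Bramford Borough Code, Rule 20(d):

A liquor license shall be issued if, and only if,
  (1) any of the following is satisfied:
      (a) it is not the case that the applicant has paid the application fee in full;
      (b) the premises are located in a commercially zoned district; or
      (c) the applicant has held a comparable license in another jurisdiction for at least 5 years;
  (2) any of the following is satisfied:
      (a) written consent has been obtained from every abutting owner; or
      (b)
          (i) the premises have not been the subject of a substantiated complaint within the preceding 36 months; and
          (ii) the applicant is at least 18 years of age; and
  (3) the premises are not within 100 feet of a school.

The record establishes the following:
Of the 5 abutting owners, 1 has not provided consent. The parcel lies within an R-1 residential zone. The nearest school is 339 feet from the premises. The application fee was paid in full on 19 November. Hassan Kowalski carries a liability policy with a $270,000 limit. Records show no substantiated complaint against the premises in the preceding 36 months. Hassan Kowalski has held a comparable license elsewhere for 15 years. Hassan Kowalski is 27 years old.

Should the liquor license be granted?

(a) not (fee paid) — not met.
(b) commercially zoned — fails.
(c) prior license ≥ 5 yr — holds.
(1) = F OR F OR T = true.
(a) all abutters consent — not met.
(i) no complaint in 36 mo. — satisfied.
(ii) age ≥ 18 — met.
(b) = T AND T = true.
So (2) is satisfied (F OR T).
(3) ≥100 ft from school — met.
So Overall is satisfied (T AND T AND T).

Yes — granted.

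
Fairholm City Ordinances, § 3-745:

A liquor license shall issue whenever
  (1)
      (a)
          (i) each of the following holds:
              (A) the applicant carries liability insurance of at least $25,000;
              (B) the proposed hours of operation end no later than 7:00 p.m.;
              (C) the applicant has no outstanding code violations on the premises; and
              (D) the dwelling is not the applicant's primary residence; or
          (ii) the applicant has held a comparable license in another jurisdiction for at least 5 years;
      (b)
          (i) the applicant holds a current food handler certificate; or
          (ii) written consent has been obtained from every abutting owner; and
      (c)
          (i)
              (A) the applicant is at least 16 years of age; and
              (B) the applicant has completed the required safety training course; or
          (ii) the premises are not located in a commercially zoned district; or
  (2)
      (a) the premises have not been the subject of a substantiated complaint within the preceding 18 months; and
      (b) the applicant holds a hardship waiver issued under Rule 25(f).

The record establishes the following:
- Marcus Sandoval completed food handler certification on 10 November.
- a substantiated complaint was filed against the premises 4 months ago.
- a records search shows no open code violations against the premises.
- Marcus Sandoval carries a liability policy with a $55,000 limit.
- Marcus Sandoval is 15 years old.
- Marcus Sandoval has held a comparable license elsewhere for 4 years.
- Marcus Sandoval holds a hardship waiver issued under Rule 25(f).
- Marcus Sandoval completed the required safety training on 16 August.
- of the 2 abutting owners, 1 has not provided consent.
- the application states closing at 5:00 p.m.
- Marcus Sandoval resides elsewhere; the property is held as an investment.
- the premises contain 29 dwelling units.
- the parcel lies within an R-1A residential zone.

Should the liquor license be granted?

Yes — granted.

(A) insurance ≥ $25,000 — satisfied.
(B) closes by 7 p.m. — met.
(C) no code violations — holds.
(D) not (primary residence) — holds.
(i): T AND T AND T AND T → true.
(ii) prior license ≥ 5 yr — not met.
(a) = T OR F = true.
(i) food handler cert. — holds.
(ii) all abutters consent — not satisfied.
(b) = T OR F = true.
(A) age ≥ 16 — not met.
(B) safety training — holds.
(i) = F AND T = false.
(ii) not (commercially zoned) — satisfied.
So (c) is satisfied (F OR T).
So (1) is satisfied (T AND T AND T).
(a) no complaint in 18 mo. — not met.
(b) hardship waiver — met.
So (2) is not satisfied (F AND T).
Overall: T OR F → true.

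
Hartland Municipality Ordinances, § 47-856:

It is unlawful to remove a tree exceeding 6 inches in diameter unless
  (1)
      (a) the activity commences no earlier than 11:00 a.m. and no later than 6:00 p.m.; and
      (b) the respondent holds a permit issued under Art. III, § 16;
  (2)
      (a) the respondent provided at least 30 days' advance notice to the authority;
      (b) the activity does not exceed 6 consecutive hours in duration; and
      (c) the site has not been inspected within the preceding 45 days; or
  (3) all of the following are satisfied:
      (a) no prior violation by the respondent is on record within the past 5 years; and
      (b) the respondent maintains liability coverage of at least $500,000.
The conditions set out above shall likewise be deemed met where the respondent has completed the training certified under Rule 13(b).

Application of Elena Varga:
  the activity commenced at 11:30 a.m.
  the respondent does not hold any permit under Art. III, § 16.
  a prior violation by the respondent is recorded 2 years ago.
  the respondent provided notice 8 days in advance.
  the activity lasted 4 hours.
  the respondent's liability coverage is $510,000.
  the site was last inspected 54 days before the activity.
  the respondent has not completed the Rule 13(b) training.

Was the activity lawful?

(a) start within hours — holds.
(b) holds permit — not satisfied.
(1): T AND F → false.
(a) ≥30 days' notice — not satisfied.
(b) ≤ 6 hrs duration — met.
(c) not (site inspected) — satisfied.
(2): F AND T AND T → false.
(a) no prior violation — not satisfied.
(b) coverage ≥ $500,000 — holds.
(3): F AND T → false.
Overall = F OR F OR F = false.
Exception (training certified) — not satisfied.
Result: main false OR exception false → false.

No — unlawful.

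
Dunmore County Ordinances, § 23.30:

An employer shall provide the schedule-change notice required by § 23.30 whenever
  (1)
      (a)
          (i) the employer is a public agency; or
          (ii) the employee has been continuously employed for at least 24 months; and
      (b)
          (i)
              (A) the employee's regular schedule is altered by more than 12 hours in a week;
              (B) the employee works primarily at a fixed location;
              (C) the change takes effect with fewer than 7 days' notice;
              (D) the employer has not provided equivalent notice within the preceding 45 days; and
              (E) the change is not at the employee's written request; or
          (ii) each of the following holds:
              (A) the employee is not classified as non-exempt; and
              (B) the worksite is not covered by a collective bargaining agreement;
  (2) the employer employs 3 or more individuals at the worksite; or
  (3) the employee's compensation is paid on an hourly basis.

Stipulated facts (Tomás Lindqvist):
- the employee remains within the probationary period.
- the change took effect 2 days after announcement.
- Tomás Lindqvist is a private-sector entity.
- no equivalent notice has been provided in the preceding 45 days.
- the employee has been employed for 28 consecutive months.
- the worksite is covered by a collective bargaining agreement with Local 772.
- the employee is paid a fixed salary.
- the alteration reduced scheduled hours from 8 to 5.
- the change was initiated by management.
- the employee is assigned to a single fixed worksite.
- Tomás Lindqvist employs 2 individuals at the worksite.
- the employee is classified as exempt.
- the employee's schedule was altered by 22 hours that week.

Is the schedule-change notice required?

Yes — required.

(i) public agency — not met.
(ii) tenure ≥ 24 mo. — holds.
(a): F OR T → true.
(A) schedule shift > 12h — holds.
(B) fixed location — satisfied.
(C) < 7 days' notice — holds.
(D) no recent notice — holds.
(E) not employee-requested — holds.
(i) = T AND T AND T AND T AND T = true.
(A) not (non-exempt) — satisfied.
(B) no CBA — fails.
So (ii) is not satisfied (T AND F).
So (b) is satisfied (T OR F).
(1) = T AND T = true.
(2) ≥ 3 at site — fails.
(3) hourly-paid — fails.
Overall = T OR F OR F = true.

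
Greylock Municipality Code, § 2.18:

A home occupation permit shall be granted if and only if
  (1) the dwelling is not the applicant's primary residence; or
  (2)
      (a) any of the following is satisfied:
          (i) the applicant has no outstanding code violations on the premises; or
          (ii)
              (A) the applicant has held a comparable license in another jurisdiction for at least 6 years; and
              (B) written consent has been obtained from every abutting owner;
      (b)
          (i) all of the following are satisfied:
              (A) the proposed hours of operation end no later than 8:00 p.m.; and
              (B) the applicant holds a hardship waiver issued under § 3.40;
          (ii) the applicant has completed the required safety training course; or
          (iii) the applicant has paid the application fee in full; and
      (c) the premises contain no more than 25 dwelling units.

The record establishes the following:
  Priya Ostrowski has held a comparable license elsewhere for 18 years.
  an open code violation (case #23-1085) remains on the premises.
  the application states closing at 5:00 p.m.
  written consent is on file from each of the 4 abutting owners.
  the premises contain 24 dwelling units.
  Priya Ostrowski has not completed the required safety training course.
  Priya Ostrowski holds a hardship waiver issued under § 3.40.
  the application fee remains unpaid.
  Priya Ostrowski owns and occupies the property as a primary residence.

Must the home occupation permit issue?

Yes — granted.

(1) not (primary residence) — fails.
(i) no code violations — not satisfied.
(A) prior license ≥ 6 yr — holds.
(B) all abutters consent — met.
So (ii) is satisfied (T AND T).
(a): F OR T → true.
(A) closes by 8 p.m. — holds.
(B) hardship waiver — met.
(i): T AND T → true.
(ii) safety training — fails.
(iii) fee paid — not met.
(b): T OR F OR F → true.
(c) ≤ 25 units — met.
So (2) is satisfied (T AND T AND T).
So Overall is satisfied (F OR T).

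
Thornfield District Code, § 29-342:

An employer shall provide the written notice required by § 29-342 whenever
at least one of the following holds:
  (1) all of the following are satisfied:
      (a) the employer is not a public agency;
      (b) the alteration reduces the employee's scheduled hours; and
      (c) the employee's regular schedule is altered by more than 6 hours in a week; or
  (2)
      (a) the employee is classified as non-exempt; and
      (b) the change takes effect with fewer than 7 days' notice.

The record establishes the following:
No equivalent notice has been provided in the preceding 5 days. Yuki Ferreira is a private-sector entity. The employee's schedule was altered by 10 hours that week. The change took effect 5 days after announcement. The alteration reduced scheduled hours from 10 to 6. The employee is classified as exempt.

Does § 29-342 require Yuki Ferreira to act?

Yes — required.

(a) not (public agency) — holds.
(b) hours reduced — holds.
(c) schedule shift > 6h — met.
(1): T AND T AND T → true.
(a) non-exempt — fails.
(b) < 7 days' notice — satisfied.
So (2) is not satisfied (F AND T).
So Overall is satisfied (T OR F).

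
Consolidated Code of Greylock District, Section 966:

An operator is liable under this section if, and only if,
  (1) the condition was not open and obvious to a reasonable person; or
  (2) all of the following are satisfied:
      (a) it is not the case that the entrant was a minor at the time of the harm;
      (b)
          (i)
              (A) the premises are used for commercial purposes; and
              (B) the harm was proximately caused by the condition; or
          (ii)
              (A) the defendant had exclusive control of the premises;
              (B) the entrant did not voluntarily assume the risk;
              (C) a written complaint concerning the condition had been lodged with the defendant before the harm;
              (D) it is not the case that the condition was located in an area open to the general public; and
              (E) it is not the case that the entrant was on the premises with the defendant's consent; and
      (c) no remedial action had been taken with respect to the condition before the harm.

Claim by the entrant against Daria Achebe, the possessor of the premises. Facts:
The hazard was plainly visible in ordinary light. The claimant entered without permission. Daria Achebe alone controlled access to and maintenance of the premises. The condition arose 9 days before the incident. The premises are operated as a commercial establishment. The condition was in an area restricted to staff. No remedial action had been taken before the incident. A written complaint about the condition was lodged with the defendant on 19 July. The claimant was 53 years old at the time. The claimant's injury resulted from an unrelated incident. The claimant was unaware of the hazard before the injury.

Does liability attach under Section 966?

Yes — liable.

(1) not open/obvious — fails.
(a) not (entrant a minor) — met.
(A) commercial use — met.
(B) proximate cause — not satisfied.
(i) = T AND F = false.
(A) exclusive control — satisfied.
(B) no assumed risk — satisfied.
(C) complaint lodged — holds.
(D) not (public area) — satisfied.
(E) not (consent to enter) — met.
(ii) = T AND T AND T AND T AND T = true.
So (b) is satisfied (F OR T).
(c) no remedial action — met.
(2) = T AND T AND T = true.
Overall: F OR T → true.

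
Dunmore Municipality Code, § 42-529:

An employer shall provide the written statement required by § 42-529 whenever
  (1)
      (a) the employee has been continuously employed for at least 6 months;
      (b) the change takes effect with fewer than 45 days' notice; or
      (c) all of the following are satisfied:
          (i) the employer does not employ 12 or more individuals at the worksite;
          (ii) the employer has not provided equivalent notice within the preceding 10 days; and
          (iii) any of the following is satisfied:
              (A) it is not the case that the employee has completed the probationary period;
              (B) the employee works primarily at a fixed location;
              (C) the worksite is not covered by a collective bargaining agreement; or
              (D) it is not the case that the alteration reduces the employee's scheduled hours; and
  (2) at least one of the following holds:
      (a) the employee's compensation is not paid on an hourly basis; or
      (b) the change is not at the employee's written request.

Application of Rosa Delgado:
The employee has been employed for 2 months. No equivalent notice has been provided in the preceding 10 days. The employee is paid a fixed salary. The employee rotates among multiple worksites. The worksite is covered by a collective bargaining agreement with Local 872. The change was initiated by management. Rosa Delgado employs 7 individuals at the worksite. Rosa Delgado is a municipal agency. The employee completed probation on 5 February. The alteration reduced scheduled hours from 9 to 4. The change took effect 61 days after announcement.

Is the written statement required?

(a) tenure ≥ 6 mo. — not satisfied.
(b) < 45 days' notice — not satisfied.
(i) not (≥ 12 at site) — met.
(ii) no recent notice — holds.
(A) not (past probation) — fails.
(B) fixed location — not met.
(C) no CBA — not met.
(D) not (hours reduced) — not met.
So (iii) is not satisfied (F OR F OR F OR F).
(c) = T AND T AND F = false.
So (1) is not satisfied (F OR F OR F).
(a) not (hourly-paid) — holds.
(b) not employee-requested — satisfied.
(2) = T OR T = true.
Overall = F AND T = false.

No — not required.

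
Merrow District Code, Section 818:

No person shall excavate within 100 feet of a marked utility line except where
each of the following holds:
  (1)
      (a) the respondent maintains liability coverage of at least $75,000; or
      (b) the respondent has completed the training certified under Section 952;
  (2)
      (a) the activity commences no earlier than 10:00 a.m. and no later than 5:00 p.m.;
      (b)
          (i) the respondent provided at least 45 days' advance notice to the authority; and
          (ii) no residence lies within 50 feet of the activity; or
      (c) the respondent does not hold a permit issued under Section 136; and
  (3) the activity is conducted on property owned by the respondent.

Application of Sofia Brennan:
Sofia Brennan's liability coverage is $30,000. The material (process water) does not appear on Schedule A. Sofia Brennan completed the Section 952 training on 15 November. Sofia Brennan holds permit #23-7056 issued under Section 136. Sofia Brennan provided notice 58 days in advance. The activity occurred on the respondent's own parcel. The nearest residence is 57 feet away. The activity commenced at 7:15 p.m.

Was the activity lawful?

Yes — lawful.

(a) coverage ≥ $75,000 — not satisfied.
(b) training certified — satisfied.
So (1) is satisfied (F OR T).
(a) start within hours — not met.
(i) ≥45 days' notice — satisfied.
(ii) no residence in 50 ft — satisfied.
(b) = T AND T = true.
(c) not (holds permit) — not satisfied.
(2) = F OR T OR F = true.
(3) own property — met.
Overall: T AND T AND T → true.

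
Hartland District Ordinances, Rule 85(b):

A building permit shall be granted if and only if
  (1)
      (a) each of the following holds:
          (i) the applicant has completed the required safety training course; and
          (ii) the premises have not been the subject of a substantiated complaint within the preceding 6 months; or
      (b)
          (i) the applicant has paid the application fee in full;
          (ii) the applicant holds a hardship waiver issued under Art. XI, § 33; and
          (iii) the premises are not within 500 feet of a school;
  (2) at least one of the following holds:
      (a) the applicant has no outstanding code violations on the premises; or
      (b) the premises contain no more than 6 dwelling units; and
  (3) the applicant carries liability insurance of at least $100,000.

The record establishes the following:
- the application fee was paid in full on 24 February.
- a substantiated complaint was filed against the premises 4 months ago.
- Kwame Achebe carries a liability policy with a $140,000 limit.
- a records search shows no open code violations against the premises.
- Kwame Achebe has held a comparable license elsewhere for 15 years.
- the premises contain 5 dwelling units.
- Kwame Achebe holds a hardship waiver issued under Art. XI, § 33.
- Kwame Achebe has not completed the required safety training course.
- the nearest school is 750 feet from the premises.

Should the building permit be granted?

Yes — granted.

(i) safety training — fails.
(ii) no complaint in 6 mo. — not met.
(a): F AND F → false.
(i) fee paid — holds.
(ii) hardship waiver — satisfied.
(iii) ≥500 ft from school — holds.
So (b) is satisfied (T AND T AND T).
(1) = F OR T = true.
(a) no code violations — met.
(b) ≤ 6 units — holds.
So (2) is satisfied (T OR T).
(3) insurance ≥ $100,000 — holds.
Overall = T AND T AND T = true.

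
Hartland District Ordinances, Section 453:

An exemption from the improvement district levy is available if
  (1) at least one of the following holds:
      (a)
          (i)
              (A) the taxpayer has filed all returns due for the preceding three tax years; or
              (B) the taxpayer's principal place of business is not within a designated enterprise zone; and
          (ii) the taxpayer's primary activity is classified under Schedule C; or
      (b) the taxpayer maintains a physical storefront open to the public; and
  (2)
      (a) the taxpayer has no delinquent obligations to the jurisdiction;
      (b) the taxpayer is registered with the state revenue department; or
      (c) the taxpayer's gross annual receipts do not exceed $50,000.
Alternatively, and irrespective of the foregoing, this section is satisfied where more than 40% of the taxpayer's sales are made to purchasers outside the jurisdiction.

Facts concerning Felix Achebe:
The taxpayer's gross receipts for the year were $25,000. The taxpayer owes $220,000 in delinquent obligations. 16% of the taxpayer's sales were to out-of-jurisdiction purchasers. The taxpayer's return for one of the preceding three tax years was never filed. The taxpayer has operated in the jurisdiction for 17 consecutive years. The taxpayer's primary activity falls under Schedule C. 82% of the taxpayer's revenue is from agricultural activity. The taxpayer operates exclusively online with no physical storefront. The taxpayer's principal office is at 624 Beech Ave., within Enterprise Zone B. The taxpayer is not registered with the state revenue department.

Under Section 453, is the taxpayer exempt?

No — not exempt.

(A) returns current — fails.
(B) not (in enterprise zone) — not satisfied.
(i) = F OR F = false.
(ii) Schedule C activity — satisfied.
(a): F AND T → false.
(b) has storefront — not met.
So (1) is not satisfied (F OR F).
(a) no delinquency — not met.
(b) state-registered — fails.
(c) receipts ≤ $50,000 — met.
(2): F OR F OR T → true.
Overall: F AND T → false.
Exception (>40% out-of-jur. sales) — not satisfied.
Result: main false OR exception false → false.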